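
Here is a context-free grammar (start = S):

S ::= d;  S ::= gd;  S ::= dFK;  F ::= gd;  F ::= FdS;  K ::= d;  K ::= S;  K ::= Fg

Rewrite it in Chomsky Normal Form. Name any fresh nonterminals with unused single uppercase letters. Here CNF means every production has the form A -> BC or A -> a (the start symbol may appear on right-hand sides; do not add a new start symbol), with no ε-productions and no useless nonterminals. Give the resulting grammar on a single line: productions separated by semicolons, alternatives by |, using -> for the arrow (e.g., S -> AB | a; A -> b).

No ε-productions.
After unit-elimination: S -> d | gd | dFK; F -> gd | FdS; K -> d | Fg | gd | dFK.
TERM: introduce A -> d, B -> g and substitute in every rule of length ≥2.
BIN: F -> FAS becomes F -> FC, C -> AS; K -> AFK becomes K -> AD, D -> FK; S -> AFK becomes S -> AE, E -> FK.

S -> d | AE | BA; A -> d; B -> g; C -> AS; D -> FK; E -> FK; F -> BA | FC; K -> d | AD | BA | FB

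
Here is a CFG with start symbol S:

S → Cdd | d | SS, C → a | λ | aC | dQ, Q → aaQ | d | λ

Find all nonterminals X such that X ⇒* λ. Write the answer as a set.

Directly nullable (have an ε-rule): {C, Q}.
Not nullable: S — each has a terminal in every rule's right-hand side or depends on a non-nullable symbol.

{C, Q}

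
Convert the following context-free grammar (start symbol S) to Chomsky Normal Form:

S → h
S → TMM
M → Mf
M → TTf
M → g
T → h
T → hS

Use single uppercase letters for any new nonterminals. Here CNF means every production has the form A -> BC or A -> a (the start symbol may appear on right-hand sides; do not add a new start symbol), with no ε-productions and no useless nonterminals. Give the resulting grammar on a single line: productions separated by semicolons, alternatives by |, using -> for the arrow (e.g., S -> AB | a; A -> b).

No ε-productions.
No unit productions to eliminate.
TERM: introduce A -> f, B -> h and substitute in every rule of length ≥2.
BIN: M -> TTA becomes M -> TC, C -> TA; S -> TMM becomes S -> TD, D -> MM.

S -> h | TD; A -> f; B -> h; C -> TA; D -> MM; M -> g | MA | TC; T -> h | BS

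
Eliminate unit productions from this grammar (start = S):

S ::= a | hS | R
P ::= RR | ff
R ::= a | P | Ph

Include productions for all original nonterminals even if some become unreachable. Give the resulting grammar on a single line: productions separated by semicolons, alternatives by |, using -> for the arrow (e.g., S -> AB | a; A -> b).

S -> a | Ph | RR | ff | hS; P -> RR | ff; R -> a | Ph | RR | ff

Unit productions: R->P, S->R.
Unit pairs (A ⇒* B via units): (R,P), (S,P), (S,R).
S: inherits non-unit rules of {P, R, S} → Ph | RR | a | ff | hS.
P: inherits non-unit rules of {P} → RR | ff.
R: inherits non-unit rules of {P, R} → Ph | RR | a | ff.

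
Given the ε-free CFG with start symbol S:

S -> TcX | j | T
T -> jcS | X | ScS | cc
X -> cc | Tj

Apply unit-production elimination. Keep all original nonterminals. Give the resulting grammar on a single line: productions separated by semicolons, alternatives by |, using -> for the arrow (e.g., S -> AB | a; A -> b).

S -> j | Tj | cc | ScS | TcX | jcS; T -> Tj | cc | ScS | jcS; X -> Tj | cc

Unit productions: S->T, T->X.
Unit pairs (A ⇒* B via units): (S,T), (S,X), (T,X).
S: inherits non-unit rules of {S, T, X} → ScS | TcX | Tj | cc | j | jcS.
T: inherits non-unit rules of {T, X} → ScS | Tj | cc | jcS.
X: inherits non-unit rules of {X} → Tj | cc.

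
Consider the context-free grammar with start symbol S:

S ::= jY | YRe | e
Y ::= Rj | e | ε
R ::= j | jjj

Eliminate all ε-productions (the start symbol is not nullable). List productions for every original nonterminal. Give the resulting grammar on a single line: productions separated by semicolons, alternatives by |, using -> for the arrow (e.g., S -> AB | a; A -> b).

Nullable set: {Y}.
S -> YRe: Y nullable, giving Re | YRe.
S -> jY: Y nullable, giving j | jY.
Drop Y -> ε.
Unchanged (no nullable symbols): S -> e; R -> j; R -> jjj; Y -> Rj; Y -> e.

S -> e | j | Re | jY | YRe; R -> j | jjj; Y -> e | Rj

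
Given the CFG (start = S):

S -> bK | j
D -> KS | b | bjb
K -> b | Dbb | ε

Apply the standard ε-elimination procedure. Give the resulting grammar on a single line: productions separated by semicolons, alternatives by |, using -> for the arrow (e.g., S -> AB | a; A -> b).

Nullable set: {K}.
S -> bK: K nullable, giving b | bK.
D -> KS: K nullable, giving KS | S.
Drop K -> ε.
Unchanged (no nullable symbols): S -> j; D -> b; D -> bjb; K -> Dbb; K -> b.

S -> b | j | bK; D -> S | b | KS | bjb; K -> b | Dbb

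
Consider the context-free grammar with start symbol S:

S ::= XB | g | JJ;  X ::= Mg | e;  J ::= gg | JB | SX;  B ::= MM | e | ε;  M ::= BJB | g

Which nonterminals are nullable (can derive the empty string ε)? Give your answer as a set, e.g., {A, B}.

{B}

Directly nullable (have an ε-rule): {B}.
Not nullable: J, M, S, X — each has a terminal in every rule's right-hand side or depends on a non-nullable symbol.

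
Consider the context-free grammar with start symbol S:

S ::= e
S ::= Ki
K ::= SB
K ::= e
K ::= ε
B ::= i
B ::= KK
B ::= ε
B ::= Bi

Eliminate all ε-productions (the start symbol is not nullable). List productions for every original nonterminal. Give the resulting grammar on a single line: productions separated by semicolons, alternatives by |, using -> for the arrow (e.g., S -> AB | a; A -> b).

S -> e | i | Ki; B -> K | i | Bi | KK; K -> S | e | SB

Nullable set: {B, K}.
S -> Ki: K nullable, giving Ki | i.
Drop B -> ε.
B -> Bi: B nullable, giving Bi | i.
B -> KK: K, K nullable, giving K | KK.
Drop K -> ε.
K -> SB: B nullable, giving S | SB.
Unchanged (no nullable symbols): S -> e; B -> i; K -> e.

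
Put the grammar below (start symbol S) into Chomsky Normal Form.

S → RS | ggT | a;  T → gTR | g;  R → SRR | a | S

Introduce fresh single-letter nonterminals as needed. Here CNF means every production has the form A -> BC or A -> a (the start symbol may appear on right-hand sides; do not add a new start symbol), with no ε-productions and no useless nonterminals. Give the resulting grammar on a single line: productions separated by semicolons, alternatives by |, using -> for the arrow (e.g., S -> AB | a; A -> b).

S -> a | AD | RS; A -> g; B -> AT; C -> RR; D -> AT; E -> TR; R -> a | AB | RS | SC; T -> g | AE

No ε-productions.
After unit-elimination: S -> a | RS | ggT; R -> a | RS | SRR | ggT; T -> g | gTR.
TERM: introduce A -> g and substitute in every rule of length ≥2.
BIN: R -> AAT becomes R -> AB, B -> AT; R -> SRR becomes R -> SC, C -> RR; S -> AAT becomes S -> AD, D -> AT; T -> ATR becomes T -> AE, E -> TR.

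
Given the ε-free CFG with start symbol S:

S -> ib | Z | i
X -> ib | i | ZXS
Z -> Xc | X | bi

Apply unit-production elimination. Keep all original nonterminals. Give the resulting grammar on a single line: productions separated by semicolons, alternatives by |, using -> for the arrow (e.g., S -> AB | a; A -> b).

S -> i | Xc | bi | ib | ZXS; X -> i | ib | ZXS; Z -> i | Xc | bi | ib | ZXS

Unit productions: S->Z, Z->X.
Unit pairs (A ⇒* B via units): (S,X), (S,Z), (Z,X).
S: inherits non-unit rules of {S, X, Z} → Xc | ZXS | bi | i | ib.
X: inherits non-unit rules of {X} → ZXS | i | ib.
Z: inherits non-unit rules of {X, Z} → Xc | ZXS | bi | i | ib.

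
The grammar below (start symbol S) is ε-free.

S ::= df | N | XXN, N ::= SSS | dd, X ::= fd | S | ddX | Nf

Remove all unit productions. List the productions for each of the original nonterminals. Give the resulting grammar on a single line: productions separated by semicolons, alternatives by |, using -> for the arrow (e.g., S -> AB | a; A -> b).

Unit productions: S->N, X->S.
Unit pairs (A ⇒* B via units): (S,N), (X,N), (X,S).
S: inherits non-unit rules of {N, S} → SSS | XXN | dd | df.
N: inherits non-unit rules of {N} → SSS | dd.
X: inherits non-unit rules of {N, S, X} → Nf | SSS | XXN | dd | ddX | df | fd.

S -> dd | df | SSS | XXN; N -> dd | SSS; X -> Nf | dd | df | fd | SSS | XXN | ddX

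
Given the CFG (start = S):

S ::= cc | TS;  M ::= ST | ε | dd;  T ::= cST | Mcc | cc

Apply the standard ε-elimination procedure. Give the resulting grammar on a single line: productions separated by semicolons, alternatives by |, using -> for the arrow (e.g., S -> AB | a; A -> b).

Nullable set: {M}.
Drop M -> ε.
T -> Mcc: M nullable, giving Mcc | cc.
Unchanged (no nullable symbols): S -> TS; S -> cc; M -> ST; M -> dd; T -> cST; T -> cc.

S -> TS | cc; M -> ST | dd; T -> cc | Mcc | cST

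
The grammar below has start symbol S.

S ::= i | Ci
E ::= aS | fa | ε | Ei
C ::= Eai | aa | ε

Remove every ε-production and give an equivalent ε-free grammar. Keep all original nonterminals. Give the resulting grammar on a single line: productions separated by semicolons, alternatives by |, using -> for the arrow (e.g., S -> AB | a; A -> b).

S -> i | Ci; C -> aa | ai | Eai; E -> i | Ei | aS | fa

Nullable set: {C, E}.
S -> Ci: C nullable, giving Ci | i.
Drop C -> ε.
C -> Eai: E nullable, giving Eai | ai.
Drop E -> ε.
E -> Ei: E nullable, giving Ei | i.
Unchanged (no nullable symbols): S -> i; C -> aa; E -> aS; E -> fa.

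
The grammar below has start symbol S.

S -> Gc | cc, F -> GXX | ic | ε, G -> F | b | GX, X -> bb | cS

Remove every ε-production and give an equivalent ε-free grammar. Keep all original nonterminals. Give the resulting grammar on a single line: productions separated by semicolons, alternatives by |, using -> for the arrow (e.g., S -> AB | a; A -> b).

Nullable set: {F, G}.
S -> Gc: G nullable, giving Gc | c.
Drop F -> ε.
F -> GXX: G nullable, giving GXX | XX.
G -> F: F nullable, giving F.
G -> GX: G nullable, giving GX | X.
Unchanged (no nullable symbols): S -> cc; F -> ic; G -> b; X -> bb; X -> cS.

S -> c | Gc | cc; F -> XX | ic | GXX; G -> F | X | b | GX; X -> bb | cS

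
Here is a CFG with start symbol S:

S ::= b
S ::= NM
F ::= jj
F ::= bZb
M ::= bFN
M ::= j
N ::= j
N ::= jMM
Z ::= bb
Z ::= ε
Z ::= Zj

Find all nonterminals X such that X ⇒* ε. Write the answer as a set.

{Z}

Directly nullable (have an ε-rule): {Z}.
Not nullable: F, M, N, S — each has a terminal in every rule's right-hand side or depends on a non-nullable symbol.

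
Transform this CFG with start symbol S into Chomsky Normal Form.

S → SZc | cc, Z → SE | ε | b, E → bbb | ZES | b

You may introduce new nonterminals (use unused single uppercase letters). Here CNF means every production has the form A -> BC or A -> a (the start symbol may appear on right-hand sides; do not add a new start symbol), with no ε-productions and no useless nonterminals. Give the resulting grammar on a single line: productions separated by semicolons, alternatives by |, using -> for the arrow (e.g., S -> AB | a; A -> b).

Nullable: {Z}; after ε-elimination: S -> Sc | cc | SZc; E -> b | ES | ZES | bbb; Z -> b | SE.
No unit productions to eliminate.
TERM: introduce A -> b, B -> c and substitute in every rule of length ≥2.
BIN: E -> AAA becomes E -> AC, C -> AA; E -> ZES becomes E -> ZD, D -> ES; S -> SZB becomes S -> SF, F -> ZB.

S -> BB | SB | SF; A -> b; B -> c; C -> AA; D -> ES; E -> b | AC | ES | ZD; F -> ZB; Z -> b | SE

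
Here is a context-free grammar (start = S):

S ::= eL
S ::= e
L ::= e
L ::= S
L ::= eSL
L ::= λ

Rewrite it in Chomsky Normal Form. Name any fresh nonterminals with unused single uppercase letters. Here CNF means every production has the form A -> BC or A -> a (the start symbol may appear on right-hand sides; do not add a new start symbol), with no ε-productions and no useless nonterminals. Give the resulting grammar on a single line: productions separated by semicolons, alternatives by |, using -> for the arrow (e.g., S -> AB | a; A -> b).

S -> e | AL; A -> e; B -> SL; L -> e | AB | AL | AS

Nullable: {L}; after ε-elimination: S -> e | eL; L -> S | e | eS | eSL.
After unit-elimination: S -> e | eL; L -> e | eL | eS | eSL.
TERM: introduce A -> e and substitute in every rule of length ≥2.
BIN: L -> ASL becomes L -> AB, B -> SL.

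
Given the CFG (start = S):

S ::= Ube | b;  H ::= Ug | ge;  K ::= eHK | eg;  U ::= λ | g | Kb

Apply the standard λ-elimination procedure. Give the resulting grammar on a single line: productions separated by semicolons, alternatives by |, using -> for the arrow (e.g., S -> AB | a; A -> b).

S -> b | be | Ube; H -> g | Ug | ge; K -> eg | eHK; U -> g | Kb

Nullable set: {U}.
S -> Ube: U nullable, giving Ube | be.
H -> Ug: U nullable, giving Ug | g.
Drop U -> λ.
Unchanged (no nullable symbols): S -> b; H -> ge; K -> eHK; K -> eg; U -> Kb; U -> g.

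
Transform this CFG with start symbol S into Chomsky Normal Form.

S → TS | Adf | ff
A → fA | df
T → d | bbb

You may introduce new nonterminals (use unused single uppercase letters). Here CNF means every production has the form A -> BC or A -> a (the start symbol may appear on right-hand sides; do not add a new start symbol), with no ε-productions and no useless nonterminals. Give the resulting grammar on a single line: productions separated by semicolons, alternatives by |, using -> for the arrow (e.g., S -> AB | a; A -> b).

No ε-productions.
No unit productions to eliminate.
TERM: introduce D -> b, B -> d, C -> f and substitute in every rule of length ≥2.
BIN: S -> ABC becomes S -> AE, E -> BC; T -> DDD becomes T -> DF, F -> DD.

S -> AE | CC | TS; A -> BC | CA; B -> d; C -> f; D -> b; E -> BC; F -> DD; T -> d | DF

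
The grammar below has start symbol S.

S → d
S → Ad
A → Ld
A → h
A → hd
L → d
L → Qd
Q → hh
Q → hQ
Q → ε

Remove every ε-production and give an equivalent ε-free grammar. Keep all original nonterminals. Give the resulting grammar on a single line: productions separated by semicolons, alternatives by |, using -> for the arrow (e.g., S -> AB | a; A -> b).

S -> d | Ad; A -> h | Ld | hd; L -> d | Qd; Q -> h | hQ | hh

Nullable set: {Q}.
L -> Qd: Q nullable, giving Qd | d.
Drop Q -> ε.
Q -> hQ: Q nullable, giving h | hQ.
Unchanged (no nullable symbols): S -> Ad; S -> d; A -> Ld; A -> h; A -> hd; L -> d; Q -> hh.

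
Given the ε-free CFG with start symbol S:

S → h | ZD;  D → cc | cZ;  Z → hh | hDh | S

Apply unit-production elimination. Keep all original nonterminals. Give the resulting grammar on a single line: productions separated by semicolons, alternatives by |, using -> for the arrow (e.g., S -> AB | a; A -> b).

Unit productions: Z->S.
Unit pairs (A ⇒* B via units): (Z,S).
S: inherits non-unit rules of {S} → ZD | h.
D: inherits non-unit rules of {D} → cZ | cc.
Z: inherits non-unit rules of {S, Z} → ZD | h | hDh | hh.

S -> h | ZD; D -> cZ | cc; Z -> h | ZD | hh | hDh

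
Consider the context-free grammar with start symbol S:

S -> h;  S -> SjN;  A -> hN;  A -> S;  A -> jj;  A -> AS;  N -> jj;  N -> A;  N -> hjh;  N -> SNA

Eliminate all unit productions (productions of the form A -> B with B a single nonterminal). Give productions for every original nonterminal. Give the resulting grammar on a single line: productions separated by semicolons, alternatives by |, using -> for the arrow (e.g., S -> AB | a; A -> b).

S -> h | SjN; A -> h | AS | hN | jj | SjN; N -> h | AS | hN | jj | SNA | SjN | hjh

Unit productions: A->S, N->A.
Unit pairs (A ⇒* B via units): (A,S), (N,A), (N,S).
S: inherits non-unit rules of {S} → SjN | h.
A: inherits non-unit rules of {A, S} → AS | SjN | h | hN | jj.
N: inherits non-unit rules of {A, N, S} → AS | SNA | SjN | h | hN | hjh | jj.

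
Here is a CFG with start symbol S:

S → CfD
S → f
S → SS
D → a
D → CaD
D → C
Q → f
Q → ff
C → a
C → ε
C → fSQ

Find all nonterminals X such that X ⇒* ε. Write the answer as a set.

Directly nullable (have an ε-rule): {C}.
D is nullable via D -> C (every symbol on the right is already known nullable).
Not nullable: Q, S — each has a terminal in every rule's right-hand side or depends on a non-nullable symbol.

{C, D}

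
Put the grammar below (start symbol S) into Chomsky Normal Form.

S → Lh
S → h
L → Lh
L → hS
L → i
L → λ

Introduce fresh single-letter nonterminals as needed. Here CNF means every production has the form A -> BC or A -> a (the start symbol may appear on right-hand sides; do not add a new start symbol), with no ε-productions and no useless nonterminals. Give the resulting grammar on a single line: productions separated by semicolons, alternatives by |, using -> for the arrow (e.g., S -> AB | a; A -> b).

Nullable: {L}; after ε-elimination: S -> h | Lh; L -> h | i | Lh | hS.
No unit productions to eliminate.
TERM: introduce A -> h and substitute in every rule of length ≥2.

S -> h | LA; A -> h; L -> h | i | AS | LA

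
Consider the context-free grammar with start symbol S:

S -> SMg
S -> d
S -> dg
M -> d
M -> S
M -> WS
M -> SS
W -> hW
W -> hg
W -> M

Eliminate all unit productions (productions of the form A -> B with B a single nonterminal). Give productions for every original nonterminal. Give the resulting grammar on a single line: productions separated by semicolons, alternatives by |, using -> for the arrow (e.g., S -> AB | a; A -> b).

S -> d | dg | SMg; M -> d | SS | WS | dg | SMg; W -> d | SS | WS | dg | hW | hg | SMg

Unit productions: M->S, W->M.
Unit pairs (A ⇒* B via units): (M,S), (W,M), (W,S).
S: inherits non-unit rules of {S} → SMg | d | dg.
M: inherits non-unit rules of {M, S} → SMg | SS | WS | d | dg.
W: inherits non-unit rules of {M, S, W} → SMg | SS | WS | d | dg | hW | hg.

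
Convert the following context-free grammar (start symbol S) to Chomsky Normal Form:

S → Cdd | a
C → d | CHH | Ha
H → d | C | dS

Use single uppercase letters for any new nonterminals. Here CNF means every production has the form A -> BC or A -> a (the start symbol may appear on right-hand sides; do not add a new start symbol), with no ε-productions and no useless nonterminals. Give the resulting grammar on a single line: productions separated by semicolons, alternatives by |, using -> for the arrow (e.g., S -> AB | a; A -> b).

No ε-productions.
After unit-elimination: S -> a | Cdd; C -> d | Ha | CHH; H -> d | Ha | dS | CHH.
TERM: introduce A -> a, B -> d and substitute in every rule of length ≥2.
BIN: C -> CHH becomes C -> CD, D -> HH; H -> CHH becomes H -> CE, E -> HH; S -> CBB becomes S -> CF, F -> BB.

S -> a | CF; A -> a; B -> d; C -> d | CD | HA; D -> HH; E -> HH; F -> BB; H -> d | BS | CE | HA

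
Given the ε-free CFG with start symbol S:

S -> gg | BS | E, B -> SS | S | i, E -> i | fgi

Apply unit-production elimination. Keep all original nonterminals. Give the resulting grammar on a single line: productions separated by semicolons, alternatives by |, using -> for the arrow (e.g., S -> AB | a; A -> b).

S -> i | BS | gg | fgi; B -> i | BS | SS | gg | fgi; E -> i | fgi

Unit productions: B->S, S->E.
Unit pairs (A ⇒* B via units): (B,E), (B,S), (S,E).
S: inherits non-unit rules of {E, S} → BS | fgi | gg | i.
B: inherits non-unit rules of {B, E, S} → BS | SS | fgi | gg | i.
E: inherits non-unit rules of {E} → fgi | i.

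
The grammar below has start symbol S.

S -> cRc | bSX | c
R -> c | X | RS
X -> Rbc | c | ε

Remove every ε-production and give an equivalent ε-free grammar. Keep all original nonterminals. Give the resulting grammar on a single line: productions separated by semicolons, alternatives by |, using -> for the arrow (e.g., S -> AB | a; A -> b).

S -> c | bS | cc | bSX | cRc; R -> S | X | c | RS; X -> c | bc | Rbc

Nullable set: {R, X}.
S -> bSX: X nullable, giving bS | bSX.
S -> cRc: R nullable, giving cRc | cc.
R -> RS: R nullable, giving RS | S.
R -> X: X nullable, giving X.
Drop X -> ε.
X -> Rbc: R nullable, giving Rbc | bc.
Unchanged (no nullable symbols): S -> c; R -> c; X -> c.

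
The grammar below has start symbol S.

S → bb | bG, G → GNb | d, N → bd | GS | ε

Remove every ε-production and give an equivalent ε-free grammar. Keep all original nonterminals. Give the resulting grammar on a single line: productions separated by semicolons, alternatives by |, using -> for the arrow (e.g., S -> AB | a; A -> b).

Nullable set: {N}.
G -> GNb: N nullable, giving GNb | Gb.
Drop N -> ε.
Unchanged (no nullable symbols): S -> bG; S -> bb; G -> d; N -> GS; N -> bd.

S -> bG | bb; G -> d | Gb | GNb; N -> GS | bd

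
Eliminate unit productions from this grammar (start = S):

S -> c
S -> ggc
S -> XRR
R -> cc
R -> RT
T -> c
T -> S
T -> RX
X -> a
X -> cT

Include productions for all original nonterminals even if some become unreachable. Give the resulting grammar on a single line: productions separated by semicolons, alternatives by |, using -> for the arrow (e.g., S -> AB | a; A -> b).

Unit productions: T->S.
Unit pairs (A ⇒* B via units): (T,S).
S: inherits non-unit rules of {S} → XRR | c | ggc.
R: inherits non-unit rules of {R} → RT | cc.
T: inherits non-unit rules of {S, T} → RX | XRR | c | ggc.
X: inherits non-unit rules of {X} → a | cT.

S -> c | XRR | ggc; R -> RT | cc; T -> c | RX | XRR | ggc; X -> a | cT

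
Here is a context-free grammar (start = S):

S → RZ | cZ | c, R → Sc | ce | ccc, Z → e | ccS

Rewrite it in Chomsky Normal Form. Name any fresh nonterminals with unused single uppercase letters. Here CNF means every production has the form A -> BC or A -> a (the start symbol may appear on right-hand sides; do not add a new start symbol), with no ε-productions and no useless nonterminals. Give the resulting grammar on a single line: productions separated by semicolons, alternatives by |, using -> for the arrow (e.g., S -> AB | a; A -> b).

S -> c | AZ | RZ; A -> c; B -> e; C -> AA; D -> AS; R -> AB | AC | SA; Z -> e | AD

No ε-productions.
No unit productions to eliminate.
TERM: introduce A -> c, B -> e and substitute in every rule of length ≥2.
BIN: R -> AAA becomes R -> AC, C -> AA; Z -> AAS becomes Z -> AD, D -> AS.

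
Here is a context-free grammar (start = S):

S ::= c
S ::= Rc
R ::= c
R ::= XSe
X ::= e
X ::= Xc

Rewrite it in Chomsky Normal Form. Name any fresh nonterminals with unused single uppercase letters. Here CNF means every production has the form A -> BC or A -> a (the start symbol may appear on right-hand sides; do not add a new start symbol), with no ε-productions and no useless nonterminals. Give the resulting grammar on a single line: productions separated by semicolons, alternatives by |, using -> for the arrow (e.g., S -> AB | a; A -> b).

S -> c | RB; A -> e; B -> c; C -> SA; R -> c | XC; X -> e | XB

No ε-productions.
No unit productions to eliminate.
TERM: introduce B -> c, A -> e and substitute in every rule of length ≥2.
BIN: R -> XSA becomes R -> XC, C -> SA.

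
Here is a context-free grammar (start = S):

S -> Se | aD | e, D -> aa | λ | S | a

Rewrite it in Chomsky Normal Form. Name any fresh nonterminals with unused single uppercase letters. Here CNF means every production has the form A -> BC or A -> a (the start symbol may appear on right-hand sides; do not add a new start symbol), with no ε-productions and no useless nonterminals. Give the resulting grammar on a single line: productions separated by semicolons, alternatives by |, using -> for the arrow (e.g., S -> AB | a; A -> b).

S -> a | e | BD | SA; A -> e; B -> a; D -> a | e | BB | BD | SA

Nullable: {D}; after ε-elimination: S -> a | e | Se | aD; D -> S | a | aa.
After unit-elimination: S -> a | e | Se | aD; D -> a | e | Se | aD | aa.
TERM: introduce B -> a, A -> e and substitute in every rule of length ≥2.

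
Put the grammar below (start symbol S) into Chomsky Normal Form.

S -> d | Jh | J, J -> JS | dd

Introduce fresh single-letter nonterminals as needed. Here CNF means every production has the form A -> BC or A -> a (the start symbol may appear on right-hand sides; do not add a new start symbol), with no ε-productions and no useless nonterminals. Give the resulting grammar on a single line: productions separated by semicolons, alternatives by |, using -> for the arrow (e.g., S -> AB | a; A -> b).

No ε-productions.
After unit-elimination: S -> d | JS | Jh | dd; J -> JS | dd.
TERM: introduce A -> d, B -> h and substitute in every rule of length ≥2.

S -> d | AA | JB | JS; A -> d; B -> h; J -> AA | JS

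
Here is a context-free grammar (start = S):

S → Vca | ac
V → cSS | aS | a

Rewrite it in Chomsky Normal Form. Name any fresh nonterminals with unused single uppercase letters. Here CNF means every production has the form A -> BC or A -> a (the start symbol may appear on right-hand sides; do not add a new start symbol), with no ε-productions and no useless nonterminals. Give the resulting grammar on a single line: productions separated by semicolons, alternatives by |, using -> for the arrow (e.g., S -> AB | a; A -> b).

No ε-productions.
No unit productions to eliminate.
TERM: introduce B -> a, A -> c and substitute in every rule of length ≥2.
BIN: S -> VAB becomes S -> VC, C -> AB; V -> ASS becomes V -> AD, D -> SS.

S -> BA | VC; A -> c; B -> a; C -> AB; D -> SS; V -> a | AD | BS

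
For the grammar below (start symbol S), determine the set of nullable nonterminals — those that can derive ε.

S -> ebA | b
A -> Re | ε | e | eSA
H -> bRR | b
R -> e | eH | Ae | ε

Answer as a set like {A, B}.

Directly nullable (have an ε-rule): {A, R}.
Not nullable: H, S — each has a terminal in every rule's right-hand side or depends on a non-nullable symbol.

{A, R}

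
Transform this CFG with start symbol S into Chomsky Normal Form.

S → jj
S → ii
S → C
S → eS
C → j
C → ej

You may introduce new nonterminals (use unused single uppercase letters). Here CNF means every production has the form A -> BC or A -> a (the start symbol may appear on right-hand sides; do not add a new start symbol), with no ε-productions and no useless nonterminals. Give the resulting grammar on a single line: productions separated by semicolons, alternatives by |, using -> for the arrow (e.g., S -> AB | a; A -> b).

No ε-productions.
After unit-elimination: S -> j | eS | ej | ii | jj; C -> j | ej.
TERM: introduce A -> e, D -> i, B -> j and substitute in every rule of length ≥2.
Drop unreachable/unproductive: C.

S -> j | AB | AS | BB | DD; A -> e; B -> j; D -> i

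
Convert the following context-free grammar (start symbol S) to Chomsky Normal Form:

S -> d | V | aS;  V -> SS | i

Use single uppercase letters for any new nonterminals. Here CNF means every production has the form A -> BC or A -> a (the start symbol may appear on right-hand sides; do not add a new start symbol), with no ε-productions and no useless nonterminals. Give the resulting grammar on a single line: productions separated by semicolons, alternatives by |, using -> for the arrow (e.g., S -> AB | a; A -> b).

No ε-productions.
After unit-elimination: S -> d | i | SS | aS; V -> i | SS.
TERM: introduce A -> a and substitute in every rule of length ≥2.
Drop unreachable/unproductive: V.

S -> d | i | AS | SS; A -> a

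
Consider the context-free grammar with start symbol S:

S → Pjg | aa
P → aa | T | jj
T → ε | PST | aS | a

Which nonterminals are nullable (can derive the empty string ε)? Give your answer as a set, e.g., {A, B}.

Directly nullable (have an ε-rule): {T}.
P is nullable via P -> T (every symbol on the right is already known nullable).
Not nullable: S — each has a terminal in every rule's right-hand side or depends on a non-nullable symbol.

{P, T}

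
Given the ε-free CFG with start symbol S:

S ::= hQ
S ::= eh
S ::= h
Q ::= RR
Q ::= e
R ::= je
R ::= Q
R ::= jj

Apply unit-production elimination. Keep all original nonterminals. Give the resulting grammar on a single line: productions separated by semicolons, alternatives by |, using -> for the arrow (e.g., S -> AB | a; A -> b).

Unit productions: R->Q.
Unit pairs (A ⇒* B via units): (R,Q).
S: inherits non-unit rules of {S} → eh | h | hQ.
Q: inherits non-unit rules of {Q} → RR | e.
R: inherits non-unit rules of {Q, R} → RR | e | je | jj.

S -> h | eh | hQ; Q -> e | RR; R -> e | RR | je | jj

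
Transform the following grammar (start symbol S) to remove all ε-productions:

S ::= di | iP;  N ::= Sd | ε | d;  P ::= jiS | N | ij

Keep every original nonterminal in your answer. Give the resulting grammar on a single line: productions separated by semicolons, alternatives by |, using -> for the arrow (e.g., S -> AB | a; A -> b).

Nullable set: {N, P}.
S -> iP: P nullable, giving i | iP.
Drop N -> ε.
P -> N: N nullable, giving N.
Unchanged (no nullable symbols): S -> di; N -> Sd; N -> d; P -> ij; P -> jiS.

S -> i | di | iP; N -> d | Sd; P -> N | ij | jiS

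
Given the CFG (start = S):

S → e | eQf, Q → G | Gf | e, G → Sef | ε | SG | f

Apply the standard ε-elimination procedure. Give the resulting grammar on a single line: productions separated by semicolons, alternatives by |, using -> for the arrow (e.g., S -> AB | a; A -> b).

Nullable set: {G, Q}.
S -> eQf: Q nullable, giving eQf | ef.
Drop G -> ε.
G -> SG: G nullable, giving S | SG.
Q -> G: G nullable, giving G.
Q -> Gf: G nullable, giving Gf | f.
Unchanged (no nullable symbols): S -> e; G -> Sef; G -> f; Q -> e.

S -> e | ef | eQf; G -> S | f | SG | Sef; Q -> G | e | f | Gf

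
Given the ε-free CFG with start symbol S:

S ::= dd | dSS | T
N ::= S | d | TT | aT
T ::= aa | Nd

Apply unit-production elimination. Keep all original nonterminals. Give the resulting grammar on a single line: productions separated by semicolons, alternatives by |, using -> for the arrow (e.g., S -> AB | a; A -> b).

S -> Nd | aa | dd | dSS; N -> d | Nd | TT | aT | aa | dd | dSS; T -> Nd | aa

Unit productions: N->S, S->T.
Unit pairs (A ⇒* B via units): (N,S), (N,T), (S,T).
S: inherits non-unit rules of {S, T} → Nd | aa | dSS | dd.
N: inherits non-unit rules of {N, S, T} → Nd | TT | aT | aa | d | dSS | dd.
T: inherits non-unit rules of {T} → Nd | aa.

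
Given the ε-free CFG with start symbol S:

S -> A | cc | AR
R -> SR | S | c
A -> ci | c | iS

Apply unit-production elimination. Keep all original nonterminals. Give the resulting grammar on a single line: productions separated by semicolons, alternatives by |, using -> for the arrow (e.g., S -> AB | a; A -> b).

S -> c | AR | cc | ci | iS; A -> c | ci | iS; R -> c | AR | SR | cc | ci | iS

Unit productions: R->S, S->A.
Unit pairs (A ⇒* B via units): (R,A), (R,S), (S,A).
S: inherits non-unit rules of {A, S} → AR | c | cc | ci | iS.
A: inherits non-unit rules of {A} → c | ci | iS.
R: inherits non-unit rules of {A, R, S} → AR | SR | c | cc | ci | iS.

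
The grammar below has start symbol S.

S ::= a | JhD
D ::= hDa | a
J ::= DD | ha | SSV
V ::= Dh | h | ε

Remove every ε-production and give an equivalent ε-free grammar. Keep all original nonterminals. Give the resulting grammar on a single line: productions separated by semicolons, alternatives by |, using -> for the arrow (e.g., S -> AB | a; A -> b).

Nullable set: {V}.
J -> SSV: V nullable, giving SS | SSV.
Drop V -> ε.
Unchanged (no nullable symbols): S -> JhD; S -> a; D -> a; D -> hDa; J -> DD; J -> ha; V -> Dh; V -> h.

S -> a | JhD; D -> a | hDa; J -> DD | SS | ha | SSV; V -> h | Dh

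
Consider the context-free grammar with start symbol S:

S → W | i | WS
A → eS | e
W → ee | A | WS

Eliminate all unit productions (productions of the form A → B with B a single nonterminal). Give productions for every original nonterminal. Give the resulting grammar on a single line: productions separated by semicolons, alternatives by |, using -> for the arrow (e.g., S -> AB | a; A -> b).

S -> e | i | WS | eS | ee; A -> e | eS; W -> e | WS | eS | ee

Unit productions: S->W, W->A.
Unit pairs (A ⇒* B via units): (S,A), (S,W), (W,A).
S: inherits non-unit rules of {A, S, W} → WS | e | eS | ee | i.
A: inherits non-unit rules of {A} → e | eS.
W: inherits non-unit rules of {A, W} → WS | e | eS | ee.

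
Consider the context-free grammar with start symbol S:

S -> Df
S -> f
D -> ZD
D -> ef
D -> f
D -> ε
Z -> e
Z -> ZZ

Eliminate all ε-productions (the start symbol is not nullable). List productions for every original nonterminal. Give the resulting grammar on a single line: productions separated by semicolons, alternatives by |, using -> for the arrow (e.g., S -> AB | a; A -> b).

S -> f | Df; D -> Z | f | ZD | ef; Z -> e | ZZ

Nullable set: {D}.
S -> Df: D nullable, giving Df | f.
Drop D -> ε.
D -> ZD: D nullable, giving Z | ZD.
Unchanged (no nullable symbols): S -> f; D -> ef; D -> f; Z -> ZZ; Z -> e.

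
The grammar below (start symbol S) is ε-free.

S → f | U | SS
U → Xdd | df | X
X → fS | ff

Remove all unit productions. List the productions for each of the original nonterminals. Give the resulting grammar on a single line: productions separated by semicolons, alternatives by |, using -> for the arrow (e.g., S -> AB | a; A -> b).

Unit productions: S->U, U->X.
Unit pairs (A ⇒* B via units): (S,U), (S,X), (U,X).
S: inherits non-unit rules of {S, U, X} → SS | Xdd | df | f | fS | ff.
U: inherits non-unit rules of {U, X} → Xdd | df | fS | ff.
X: inherits non-unit rules of {X} → fS | ff.

S -> f | SS | df | fS | ff | Xdd; U -> df | fS | ff | Xdd; X -> fS | ff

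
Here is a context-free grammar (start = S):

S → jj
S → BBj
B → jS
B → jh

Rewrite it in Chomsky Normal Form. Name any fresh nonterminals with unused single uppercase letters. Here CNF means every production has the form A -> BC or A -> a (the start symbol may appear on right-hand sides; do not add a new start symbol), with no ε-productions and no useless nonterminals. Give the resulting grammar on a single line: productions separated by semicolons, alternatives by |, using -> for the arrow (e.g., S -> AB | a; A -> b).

S -> AA | BD; A -> j; B -> AC | AS; C -> h; D -> BA

No ε-productions.
No unit productions to eliminate.
TERM: introduce C -> h, A -> j and substitute in every rule of length ≥2.
BIN: S -> BBA becomes S -> BD, D -> BA.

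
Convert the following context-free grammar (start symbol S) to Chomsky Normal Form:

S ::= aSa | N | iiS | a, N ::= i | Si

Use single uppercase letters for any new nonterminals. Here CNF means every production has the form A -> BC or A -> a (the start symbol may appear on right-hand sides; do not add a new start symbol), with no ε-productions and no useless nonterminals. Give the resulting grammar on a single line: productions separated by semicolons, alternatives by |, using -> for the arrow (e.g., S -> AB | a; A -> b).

S -> a | i | AC | BD | SA; A -> i; B -> a; C -> AS; D -> SB

No ε-productions.
After unit-elimination: S -> a | i | Si | aSa | iiS; N -> i | Si.
TERM: introduce B -> a, A -> i and substitute in every rule of length ≥2.
BIN: S -> AAS becomes S -> AC, C -> AS; S -> BSB becomes S -> BD, D -> SB.
Drop unreachable/unproductive: N.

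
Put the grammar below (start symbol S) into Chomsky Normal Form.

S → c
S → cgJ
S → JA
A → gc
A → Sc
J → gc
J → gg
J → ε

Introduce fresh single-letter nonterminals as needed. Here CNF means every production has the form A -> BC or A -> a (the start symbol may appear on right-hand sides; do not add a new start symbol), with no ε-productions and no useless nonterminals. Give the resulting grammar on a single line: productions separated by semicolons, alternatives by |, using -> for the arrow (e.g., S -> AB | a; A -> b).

Nullable: {J}; after ε-elimination: S -> A | c | JA | cg | cgJ; A -> Sc | gc; J -> gc | gg.
After unit-elimination: S -> c | JA | Sc | cg | gc | cgJ; A -> Sc | gc; J -> gc | gg.
TERM: introduce B -> c, C -> g and substitute in every rule of length ≥2.
BIN: S -> BCJ becomes S -> BD, D -> CJ.

S -> c | BC | BD | CB | JA | SB; A -> CB | SB; B -> c; C -> g; D -> CJ; J -> CB | CC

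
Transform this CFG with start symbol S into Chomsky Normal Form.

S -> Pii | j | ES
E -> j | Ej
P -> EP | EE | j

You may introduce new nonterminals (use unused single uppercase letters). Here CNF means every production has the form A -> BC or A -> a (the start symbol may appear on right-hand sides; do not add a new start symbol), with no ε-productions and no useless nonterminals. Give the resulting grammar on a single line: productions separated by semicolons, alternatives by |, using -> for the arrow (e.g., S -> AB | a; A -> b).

No ε-productions.
No unit productions to eliminate.
TERM: introduce B -> i, A -> j and substitute in every rule of length ≥2.
BIN: S -> PBB becomes S -> PC, C -> BB.

S -> j | ES | PC; A -> j; B -> i; C -> BB; E -> j | EA; P -> j | EE | EP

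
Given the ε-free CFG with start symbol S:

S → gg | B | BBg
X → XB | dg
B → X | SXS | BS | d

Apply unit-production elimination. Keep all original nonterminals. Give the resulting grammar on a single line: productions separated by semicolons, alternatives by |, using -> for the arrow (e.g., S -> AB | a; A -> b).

S -> d | BS | XB | dg | gg | BBg | SXS; B -> d | BS | XB | dg | SXS; X -> XB | dg

Unit productions: B->X, S->B.
Unit pairs (A ⇒* B via units): (B,X), (S,B), (S,X).
S: inherits non-unit rules of {B, S, X} → BBg | BS | SXS | XB | d | dg | gg.
B: inherits non-unit rules of {B, X} → BS | SXS | XB | d | dg.
X: inherits non-unit rules of {X} → XB | dg.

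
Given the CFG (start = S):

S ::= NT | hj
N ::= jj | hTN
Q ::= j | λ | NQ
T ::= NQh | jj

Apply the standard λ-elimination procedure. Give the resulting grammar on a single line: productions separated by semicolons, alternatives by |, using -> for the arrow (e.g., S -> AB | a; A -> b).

S -> NT | hj; N -> jj | hTN; Q -> N | j | NQ; T -> Nh | jj | NQh

Nullable set: {Q}.
Drop Q -> λ.
Q -> NQ: Q nullable, giving N | NQ.
T -> NQh: Q nullable, giving NQh | Nh.
Unchanged (no nullable symbols): S -> NT; S -> hj; N -> hTN; N -> jj; Q -> j; T -> jj.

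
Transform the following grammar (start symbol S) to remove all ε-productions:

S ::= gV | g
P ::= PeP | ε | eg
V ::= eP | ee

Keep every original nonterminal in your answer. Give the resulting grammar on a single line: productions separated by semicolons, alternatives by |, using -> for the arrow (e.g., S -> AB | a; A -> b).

S -> g | gV; P -> e | Pe | eP | eg | PeP; V -> e | eP | ee

Nullable set: {P}.
Drop P -> ε.
P -> PeP: P, P nullable, giving Pe | PeP | e | eP.
V -> eP: P nullable, giving e | eP.
Unchanged (no nullable symbols): S -> g; S -> gV; P -> eg; V -> ee.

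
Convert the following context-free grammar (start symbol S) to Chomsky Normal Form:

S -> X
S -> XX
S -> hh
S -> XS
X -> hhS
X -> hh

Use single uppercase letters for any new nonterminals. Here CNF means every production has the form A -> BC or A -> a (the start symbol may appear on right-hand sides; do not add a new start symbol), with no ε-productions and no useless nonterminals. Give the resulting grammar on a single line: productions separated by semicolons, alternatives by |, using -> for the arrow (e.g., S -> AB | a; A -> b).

No ε-productions.
After unit-elimination: S -> XS | XX | hh | hhS; X -> hh | hhS.
TERM: introduce A -> h and substitute in every rule of length ≥2.
BIN: S -> AAS becomes S -> AB, B -> AS; X -> AAS becomes X -> AC, C -> AS.

S -> AA | AB | XS | XX; A -> h; B -> AS; C -> AS; X -> AA | AC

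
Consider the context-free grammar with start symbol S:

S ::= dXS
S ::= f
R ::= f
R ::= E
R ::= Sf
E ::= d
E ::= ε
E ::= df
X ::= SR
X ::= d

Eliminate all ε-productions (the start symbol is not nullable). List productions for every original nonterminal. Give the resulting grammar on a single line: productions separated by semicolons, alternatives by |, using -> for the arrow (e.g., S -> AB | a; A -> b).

Nullable set: {E, R}.
Drop E -> ε.
R -> E: E nullable, giving E.
X -> SR: R nullable, giving S | SR.
Unchanged (no nullable symbols): S -> dXS; S -> f; E -> d; E -> df; R -> Sf; R -> f; X -> d.

S -> f | dXS; E -> d | df; R -> E | f | Sf; X -> S | d | SR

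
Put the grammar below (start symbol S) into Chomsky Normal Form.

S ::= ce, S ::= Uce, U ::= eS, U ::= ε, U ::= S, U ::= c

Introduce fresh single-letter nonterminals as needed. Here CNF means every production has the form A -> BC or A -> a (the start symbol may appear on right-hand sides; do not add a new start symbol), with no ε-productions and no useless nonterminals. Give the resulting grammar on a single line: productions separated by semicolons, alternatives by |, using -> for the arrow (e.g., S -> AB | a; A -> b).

S -> AB | UC; A -> c; B -> e; C -> AB; D -> AB; U -> c | AB | BS | UD

Nullable: {U}; after ε-elimination: S -> ce | Uce; U -> S | c | eS.
After unit-elimination: S -> ce | Uce; U -> c | ce | eS | Uce.
TERM: introduce A -> c, B -> e and substitute in every rule of length ≥2.
BIN: S -> UAB becomes S -> UC, C -> AB; U -> UAB becomes U -> UD, D -> AB.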